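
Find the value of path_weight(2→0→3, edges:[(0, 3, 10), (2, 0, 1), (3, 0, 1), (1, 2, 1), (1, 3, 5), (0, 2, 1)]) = 11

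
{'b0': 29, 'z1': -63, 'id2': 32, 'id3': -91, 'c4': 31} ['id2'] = 32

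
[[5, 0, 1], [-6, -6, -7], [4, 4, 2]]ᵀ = [[5, -6, 4], [0, -6, 4], [1, -7, 2]]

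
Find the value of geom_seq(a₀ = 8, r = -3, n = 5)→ a_0 = 8*(-3)^0 = 8
a_1 = 8*(-3)^1 = -24
a_2 = 8*(-3)^2 = 72
...
= [8, -24, 72, -216, 648]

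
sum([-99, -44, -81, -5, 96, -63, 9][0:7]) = slice → [-99, -44, -81, -5, 96, -63, 9]
(-99) + (-44) + (-81) + (-5) + 96 + (-63) + 9
= -187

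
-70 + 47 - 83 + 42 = -64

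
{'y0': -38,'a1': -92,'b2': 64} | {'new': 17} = {'y0': -38, 'a1': -92, 'b2': 64, 'new': 17}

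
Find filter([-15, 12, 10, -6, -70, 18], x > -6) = keep x where x > -6: -15✗, 12✓, 10✓, -6✗, -70✗, 18✓
= [12, 10, 18]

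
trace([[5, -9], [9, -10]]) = diagonal: 5 + (-10)
= -5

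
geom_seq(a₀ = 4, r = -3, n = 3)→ a_0 = 4*(-3)^0 = 4
a_1 = 4*(-3)^1 = -12
a_2 = 4*(-3)^2 = 36
= [4, -12, 36]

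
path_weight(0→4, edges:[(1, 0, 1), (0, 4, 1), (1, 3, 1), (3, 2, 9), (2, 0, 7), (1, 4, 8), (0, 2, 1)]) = w(0→4)=1
= 1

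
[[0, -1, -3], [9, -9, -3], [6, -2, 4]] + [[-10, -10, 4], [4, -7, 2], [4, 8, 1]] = [[-10, -11, 1], [13, -16, -1], [10, 6, 5]]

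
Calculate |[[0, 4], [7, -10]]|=(0)*(-10) - (4)*(7)
= -28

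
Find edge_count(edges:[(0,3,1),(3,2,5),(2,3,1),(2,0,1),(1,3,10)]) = 5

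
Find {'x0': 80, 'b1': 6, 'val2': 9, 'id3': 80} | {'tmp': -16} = {'x0': 80, 'b1': 6, 'val2': 9, 'id3': 80, 'tmp': -16}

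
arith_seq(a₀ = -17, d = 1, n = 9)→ [-17, -16, -15, -14, -13, -12, -11, -10, -9]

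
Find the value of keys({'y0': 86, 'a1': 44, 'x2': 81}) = ['y0', 'a1', 'x2']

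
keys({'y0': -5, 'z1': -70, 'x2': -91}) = ['y0', 'z1', 'x2']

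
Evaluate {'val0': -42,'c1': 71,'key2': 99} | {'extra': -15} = {'val0': -42, 'c1': 71, 'key2': 99, 'extra': -15}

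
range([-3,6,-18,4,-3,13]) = 31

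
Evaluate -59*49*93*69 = -18551547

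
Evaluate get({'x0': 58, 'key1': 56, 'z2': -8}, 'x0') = 58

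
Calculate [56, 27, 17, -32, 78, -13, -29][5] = -13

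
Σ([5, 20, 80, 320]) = 425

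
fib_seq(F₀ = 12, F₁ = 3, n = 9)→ [12, 3, 15, 18, 33, 51, 84, 135, 219]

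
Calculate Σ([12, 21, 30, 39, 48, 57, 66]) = 12 + 21 + 30 + 39 + 48 + 57 + 66
= 273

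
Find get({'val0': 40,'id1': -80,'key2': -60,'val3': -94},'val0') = 40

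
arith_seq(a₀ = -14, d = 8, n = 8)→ [-14, -6, 2, 10, 18, 26, 34, 42]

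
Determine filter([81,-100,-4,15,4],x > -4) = keep x where x > -4: 81✓, -100✗, -4✗, 15✓, 4✓
= [81, 15, 4]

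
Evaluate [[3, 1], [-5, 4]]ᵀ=[[3, -5], [1, 4]]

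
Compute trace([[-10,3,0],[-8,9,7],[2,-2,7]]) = diagonal: (-10) + 9 + 7
= 6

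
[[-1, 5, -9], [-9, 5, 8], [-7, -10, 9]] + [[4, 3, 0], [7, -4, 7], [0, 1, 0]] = [[3, 8, -9], [-2, 1, 15], [-7, -9, 9]]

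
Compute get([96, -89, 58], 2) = 58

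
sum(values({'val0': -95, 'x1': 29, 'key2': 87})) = (-95) + 29 + 87
= 21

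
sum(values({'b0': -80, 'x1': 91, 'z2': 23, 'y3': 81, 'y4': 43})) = (-80) + 91 + 23 + 81 + 43
= 158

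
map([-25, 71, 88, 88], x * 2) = -25*2=-50, 71*2=142, 88*2=176, 88*2=176
= [-50, 142, 176, 176]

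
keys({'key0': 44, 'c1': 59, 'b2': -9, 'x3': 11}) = ['key0', 'c1', 'b2', 'x3']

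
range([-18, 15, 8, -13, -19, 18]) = 37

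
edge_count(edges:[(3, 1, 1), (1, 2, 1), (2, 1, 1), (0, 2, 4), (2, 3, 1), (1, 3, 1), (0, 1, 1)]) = 7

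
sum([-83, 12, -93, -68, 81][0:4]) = slice → [-83, 12, -93, -68]
(-83) + 12 + (-93) + (-68)
= -232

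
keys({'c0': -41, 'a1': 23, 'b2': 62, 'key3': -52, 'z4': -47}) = ['c0', 'a1', 'b2', 'key3', 'z4']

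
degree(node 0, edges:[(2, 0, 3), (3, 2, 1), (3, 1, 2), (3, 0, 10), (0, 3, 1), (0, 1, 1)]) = 4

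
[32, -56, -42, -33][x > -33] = [32]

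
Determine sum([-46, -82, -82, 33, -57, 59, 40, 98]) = -37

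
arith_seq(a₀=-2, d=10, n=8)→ a_0 = -2 + 0*10 = -2
a_1 = -2 + 1*10 = 8
a_2 = -2 + 2*10 = 18
...
= [-2, 8, 18, 28, 38, 48, 58, 68]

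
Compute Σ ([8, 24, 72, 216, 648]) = 968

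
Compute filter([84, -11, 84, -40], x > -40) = [84, -11, 84]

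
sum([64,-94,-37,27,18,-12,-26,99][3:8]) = 106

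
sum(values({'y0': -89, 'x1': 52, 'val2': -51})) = (-89) + 52 + (-51)
= -88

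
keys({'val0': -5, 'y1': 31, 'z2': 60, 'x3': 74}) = ['val0', 'y1', 'z2', 'x3']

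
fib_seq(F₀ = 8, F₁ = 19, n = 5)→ [8, 19, 27, 46, 73]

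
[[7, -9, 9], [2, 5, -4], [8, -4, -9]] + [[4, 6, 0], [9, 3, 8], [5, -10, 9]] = [[11, -3, 9], [11, 8, 4], [13, -14, 0]]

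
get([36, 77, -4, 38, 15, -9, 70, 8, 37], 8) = 37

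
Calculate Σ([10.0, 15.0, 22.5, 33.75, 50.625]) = 131.875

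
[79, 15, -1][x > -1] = [79, 15]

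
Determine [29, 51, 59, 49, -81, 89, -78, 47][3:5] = [49, -81]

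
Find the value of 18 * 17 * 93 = 28458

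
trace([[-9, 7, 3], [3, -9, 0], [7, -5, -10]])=diagonal: (-9) + (-9) + (-10)
= -28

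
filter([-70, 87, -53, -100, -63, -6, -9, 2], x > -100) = keep x where x > -100: -70✓, 87✓, -53✓, -100✗, -63✓, -6✓, -9✓, 2✓
= [-70, 87, -53, -63, -6, -9, 2]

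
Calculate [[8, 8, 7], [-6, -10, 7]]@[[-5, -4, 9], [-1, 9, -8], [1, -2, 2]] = C[0][0] = (8)*(-5) + (8)*(-1) + (7)*(1) = -41
C[0][1] = (8)*(-4) + (8)*(9) + (7)*(-2) = 26
C[0][2] = (8)*(9) + (8)*(-8) + (7)*(2) = 22
C[1][0] = (-6)*(-5) + (-10)*(-1) + (7)*(1) = 47
C[1][1] = (-6)*(-4) + (-10)*(9) + (7)*(-2) = -80
C[1][2] = (-6)*(9) + (-10)*(-8) + (7)*(2) = 40
= [[-41, 26, 22], [47, -80, 40]]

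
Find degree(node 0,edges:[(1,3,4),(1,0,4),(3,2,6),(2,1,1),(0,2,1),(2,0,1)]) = incident: (1,0), (0,2), (2,0)
= 3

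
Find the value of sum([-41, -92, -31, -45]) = (-41) + (-92) + (-31) + (-45)
= -209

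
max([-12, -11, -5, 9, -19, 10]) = 10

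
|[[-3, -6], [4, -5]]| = 39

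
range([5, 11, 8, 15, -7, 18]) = 25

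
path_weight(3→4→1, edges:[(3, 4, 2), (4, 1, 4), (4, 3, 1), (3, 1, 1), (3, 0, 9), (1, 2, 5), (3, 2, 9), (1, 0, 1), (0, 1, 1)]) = 6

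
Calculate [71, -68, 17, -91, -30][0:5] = [71, -68, 17, -91, -30]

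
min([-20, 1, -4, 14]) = -20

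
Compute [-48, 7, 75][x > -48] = [7, 75]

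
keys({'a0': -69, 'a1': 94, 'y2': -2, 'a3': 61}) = ['a0', 'a1', 'y2', 'a3']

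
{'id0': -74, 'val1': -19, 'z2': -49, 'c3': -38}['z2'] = -49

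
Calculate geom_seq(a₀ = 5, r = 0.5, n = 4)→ [5.0, 2.5, 1.25, 0.625]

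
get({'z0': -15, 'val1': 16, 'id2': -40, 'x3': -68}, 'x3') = -68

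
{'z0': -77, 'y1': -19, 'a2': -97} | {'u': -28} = {'z0': -77, 'y1': -19, 'a2': -97, 'u': -28}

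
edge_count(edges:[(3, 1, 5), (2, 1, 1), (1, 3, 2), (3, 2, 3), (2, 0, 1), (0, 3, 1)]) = 6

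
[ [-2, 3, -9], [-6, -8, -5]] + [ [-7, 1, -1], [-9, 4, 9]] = [[-9, 4, -10], [-15, -4, 4]]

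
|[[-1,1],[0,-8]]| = 8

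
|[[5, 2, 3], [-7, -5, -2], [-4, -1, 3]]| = -66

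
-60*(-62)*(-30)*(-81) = 9039600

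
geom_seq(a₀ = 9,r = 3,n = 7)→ a_0 = 9*3^0 = 9
a_1 = 9*3^1 = 27
a_2 = 9*3^2 = 81
...
= [9, 27, 81, 243, 729, 2187, 6561]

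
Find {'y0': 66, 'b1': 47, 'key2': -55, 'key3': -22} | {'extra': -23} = {'y0': 66, 'b1': 47, 'key2': -55, 'key3': -22, 'extra': -23}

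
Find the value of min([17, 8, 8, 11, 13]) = 8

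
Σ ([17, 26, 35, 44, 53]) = 175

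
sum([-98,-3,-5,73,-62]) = (-98) + (-3) + (-5) + 73 + (-62)
= -95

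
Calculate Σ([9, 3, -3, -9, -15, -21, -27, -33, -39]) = -135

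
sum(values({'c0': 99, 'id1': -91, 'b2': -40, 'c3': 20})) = 99 + (-91) + (-40) + 20
= -12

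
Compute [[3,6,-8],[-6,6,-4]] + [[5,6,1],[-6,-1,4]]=[[8, 12, -7], [-12, 5, 0]]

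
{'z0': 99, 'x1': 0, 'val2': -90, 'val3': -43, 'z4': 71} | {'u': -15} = {'z0': 99, 'x1': 0, 'val2': -90, 'val3': -43, 'z4': 71, 'u': -15}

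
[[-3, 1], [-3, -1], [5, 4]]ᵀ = [[-3, -3, 5], [1, -1, 4]]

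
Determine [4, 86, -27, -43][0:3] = [4, 86, -27]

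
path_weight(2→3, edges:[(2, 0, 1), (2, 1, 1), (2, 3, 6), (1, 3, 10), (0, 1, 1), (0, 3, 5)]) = 6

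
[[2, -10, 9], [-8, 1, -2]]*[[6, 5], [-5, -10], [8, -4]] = [[134, 74], [-69, -42]]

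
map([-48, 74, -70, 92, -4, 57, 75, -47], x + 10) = -48+10=-38, 74+10=84, -70+10=-60, 92+10=102, -4+10=6, 57+10=67, 75+10=85, -47+10=-37
= [-38, 84, -60, 102, 6, 67, 85, -37]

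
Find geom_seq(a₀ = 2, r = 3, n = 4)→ a_0 = 2*3^0 = 2
a_1 = 2*3^1 = 6
a_2 = 2*3^2 = 18
...
= [2, 6, 18, 54]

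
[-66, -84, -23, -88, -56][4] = -56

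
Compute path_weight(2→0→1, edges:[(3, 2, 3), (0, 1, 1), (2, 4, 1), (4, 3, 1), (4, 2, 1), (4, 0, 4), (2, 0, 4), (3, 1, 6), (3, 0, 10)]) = 5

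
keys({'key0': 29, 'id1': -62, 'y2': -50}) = ['key0', 'id1', 'y2']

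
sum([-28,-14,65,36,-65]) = (-28) + (-14) + 65 + 36 + (-65)
= -6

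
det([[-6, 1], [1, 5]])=-31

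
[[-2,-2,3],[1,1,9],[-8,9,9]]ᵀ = [[-2, 1, -8], [-2, 1, 9], [3, 9, 9]]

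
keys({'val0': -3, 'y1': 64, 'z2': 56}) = ['val0', 'y1', 'z2']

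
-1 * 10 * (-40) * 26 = 10400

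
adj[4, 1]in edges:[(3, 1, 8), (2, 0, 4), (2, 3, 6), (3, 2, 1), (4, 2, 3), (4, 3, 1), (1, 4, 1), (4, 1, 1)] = 1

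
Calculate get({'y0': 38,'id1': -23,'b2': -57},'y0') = 38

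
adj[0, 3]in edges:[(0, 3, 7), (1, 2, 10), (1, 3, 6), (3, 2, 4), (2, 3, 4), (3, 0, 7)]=7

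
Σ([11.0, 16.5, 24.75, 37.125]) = 11.0 + 16.5 + 24.75 + 37.125
= 89.375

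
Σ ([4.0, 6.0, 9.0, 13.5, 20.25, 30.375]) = 83.125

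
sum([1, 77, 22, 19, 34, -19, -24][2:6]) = slice → [22, 19, 34, -19]
22 + 19 + 34 + (-19)
= 56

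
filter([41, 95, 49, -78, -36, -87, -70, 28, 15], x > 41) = [95, 49]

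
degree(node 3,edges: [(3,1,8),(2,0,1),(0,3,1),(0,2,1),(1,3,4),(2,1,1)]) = incident: (3,1), (0,3), (1,3)
= 3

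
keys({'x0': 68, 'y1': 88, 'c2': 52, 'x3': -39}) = ['x0', 'y1', 'c2', 'x3']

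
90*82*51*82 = 30863160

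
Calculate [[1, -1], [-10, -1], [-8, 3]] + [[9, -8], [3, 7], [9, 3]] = [[10, -9], [-7, 6], [1, 6]]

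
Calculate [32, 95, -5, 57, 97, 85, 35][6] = 35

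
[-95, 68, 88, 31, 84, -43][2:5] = [88, 31, 84]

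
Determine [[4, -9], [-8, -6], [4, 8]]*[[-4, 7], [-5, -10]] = [[29, 118], [62, 4], [-56, -52]]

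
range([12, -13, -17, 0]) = 29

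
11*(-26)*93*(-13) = 345774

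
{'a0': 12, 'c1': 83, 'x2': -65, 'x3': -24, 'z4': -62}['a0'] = 12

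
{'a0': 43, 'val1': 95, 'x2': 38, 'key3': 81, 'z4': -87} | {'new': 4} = {'a0': 43, 'val1': 95, 'x2': 38, 'key3': 81, 'z4': -87, 'new': 4}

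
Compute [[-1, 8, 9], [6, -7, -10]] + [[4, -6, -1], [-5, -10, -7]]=[[3, 2, 8], [1, -17, -17]]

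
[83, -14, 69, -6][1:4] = [-14, 69, -6]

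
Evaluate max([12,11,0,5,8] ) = 12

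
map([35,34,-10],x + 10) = 35+10=45, 34+10=44, -10+10=0
= [45, 44, 0]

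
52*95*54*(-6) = -1600560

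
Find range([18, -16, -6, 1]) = 34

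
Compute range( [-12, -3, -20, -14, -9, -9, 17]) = 37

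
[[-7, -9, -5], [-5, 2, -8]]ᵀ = [[-7, -5], [-9, 2], [-5, -8]]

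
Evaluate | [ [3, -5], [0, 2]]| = (3)*(2) - (-5)*(0)
= 6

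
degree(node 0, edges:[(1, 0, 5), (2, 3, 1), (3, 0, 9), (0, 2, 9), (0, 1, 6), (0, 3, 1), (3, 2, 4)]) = incident: (1,0), (3,0), (0,2), (0,1), (0,3)
= 5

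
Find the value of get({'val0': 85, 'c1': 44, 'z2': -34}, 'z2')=-34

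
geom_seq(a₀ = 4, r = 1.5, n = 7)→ [4.0, 6.0, 9.0, 13.5, 20.25, 30.375, 45.5625]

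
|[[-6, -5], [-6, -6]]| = (-6)*(-6) - (-5)*(-6)
= 6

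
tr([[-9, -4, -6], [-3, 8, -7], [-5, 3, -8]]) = diagonal: (-9) + 8 + (-8)
= -9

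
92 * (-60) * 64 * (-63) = 22256640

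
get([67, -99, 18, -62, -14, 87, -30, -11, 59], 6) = -30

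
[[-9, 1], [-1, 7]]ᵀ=[[-9, -1], [1, 7]]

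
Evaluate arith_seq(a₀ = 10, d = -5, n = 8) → [10, 5, 0, -5, -10, -15, -20, -25]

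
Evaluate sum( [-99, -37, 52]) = -84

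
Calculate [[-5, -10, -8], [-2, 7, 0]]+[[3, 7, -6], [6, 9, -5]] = [[-2, -3, -14], [4, 16, -5]]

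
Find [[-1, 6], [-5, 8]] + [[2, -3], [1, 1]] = [[1, 3], [-4, 9]]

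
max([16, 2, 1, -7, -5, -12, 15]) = 16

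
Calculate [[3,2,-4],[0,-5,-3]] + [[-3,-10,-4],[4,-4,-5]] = [[0, -8, -8], [4, -9, -8]]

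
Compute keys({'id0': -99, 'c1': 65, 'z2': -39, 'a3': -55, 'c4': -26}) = ['id0', 'c1', 'z2', 'a3', 'c4']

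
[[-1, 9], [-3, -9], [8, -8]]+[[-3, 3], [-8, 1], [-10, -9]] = [[-4, 12], [-11, -8], [-2, -17]]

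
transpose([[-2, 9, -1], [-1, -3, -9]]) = [[-2, -1], [9, -3], [-1, -9]]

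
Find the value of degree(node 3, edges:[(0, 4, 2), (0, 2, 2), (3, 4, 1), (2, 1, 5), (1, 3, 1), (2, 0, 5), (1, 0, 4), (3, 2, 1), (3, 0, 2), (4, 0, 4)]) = 4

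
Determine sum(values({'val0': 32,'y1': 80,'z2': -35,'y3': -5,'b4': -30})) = 42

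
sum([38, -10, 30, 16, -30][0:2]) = slice → [38, -10]
38 + (-10)
= 28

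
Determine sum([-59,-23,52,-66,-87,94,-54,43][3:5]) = -153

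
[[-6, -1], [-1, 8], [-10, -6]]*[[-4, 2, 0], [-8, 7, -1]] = C[0][0] = (-6)*(-4) + (-1)*(-8) = 32
C[0][1] = (-6)*(2) + (-1)*(7) = -19
C[0][2] = (-6)*(0) + (-1)*(-1) = 1
C[1][0] = (-1)*(-4) + (8)*(-8) = -60
C[1][1] = (-1)*(2) + (8)*(7) = 54
C[1][2] = (-1)*(0) + (8)*(-1) = -8
... (3 more cells)
= [[32, -19, 1], [-60, 54, -8], [88, -62, 6]]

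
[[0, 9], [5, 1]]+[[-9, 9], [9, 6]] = [[-9, 18], [14, 7]]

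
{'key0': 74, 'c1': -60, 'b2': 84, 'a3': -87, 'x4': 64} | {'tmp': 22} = {'key0': 74, 'c1': -60, 'b2': 84, 'a3': -87, 'x4': 64, 'tmp': 22}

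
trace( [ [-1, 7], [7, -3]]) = diagonal: (-1) + (-3)
= -4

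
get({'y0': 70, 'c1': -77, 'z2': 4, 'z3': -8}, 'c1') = -77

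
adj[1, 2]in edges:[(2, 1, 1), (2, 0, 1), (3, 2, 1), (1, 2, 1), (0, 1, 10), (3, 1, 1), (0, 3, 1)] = 1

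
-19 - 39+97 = 39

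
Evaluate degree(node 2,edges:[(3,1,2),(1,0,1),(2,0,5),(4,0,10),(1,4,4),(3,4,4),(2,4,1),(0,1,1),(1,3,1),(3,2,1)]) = 3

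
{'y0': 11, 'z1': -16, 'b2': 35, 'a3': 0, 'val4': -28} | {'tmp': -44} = {'y0': 11, 'z1': -16, 'b2': 35, 'a3': 0, 'val4': -28, 'tmp': -44}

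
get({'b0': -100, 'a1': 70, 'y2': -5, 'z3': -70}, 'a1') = 70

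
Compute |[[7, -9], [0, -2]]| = (7)*(-2) - (-9)*(0)
= -14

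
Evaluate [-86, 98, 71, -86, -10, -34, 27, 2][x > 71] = [98]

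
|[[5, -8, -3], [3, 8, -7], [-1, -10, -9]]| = -916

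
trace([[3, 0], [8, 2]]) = 5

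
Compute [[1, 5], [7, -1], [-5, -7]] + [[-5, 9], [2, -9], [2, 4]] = [[-4, 14], [9, -10], [-3, -3]]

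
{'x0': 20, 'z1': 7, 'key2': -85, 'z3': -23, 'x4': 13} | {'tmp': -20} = {'x0': 20, 'z1': 7, 'key2': -85, 'z3': -23, 'x4': 13, 'tmp': -20}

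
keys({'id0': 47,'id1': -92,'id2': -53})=['id0', 'id1', 'id2']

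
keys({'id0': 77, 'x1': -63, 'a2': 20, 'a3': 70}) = ['id0', 'x1', 'a2', 'a3']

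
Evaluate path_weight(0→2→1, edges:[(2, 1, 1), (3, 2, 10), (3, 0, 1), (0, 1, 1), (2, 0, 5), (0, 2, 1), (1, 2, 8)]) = w(0→2)=1 + w(2→1)=1
= 2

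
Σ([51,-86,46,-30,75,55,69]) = 51 + (-86) + 46 + (-30) + 75 + 55 + 69
= 180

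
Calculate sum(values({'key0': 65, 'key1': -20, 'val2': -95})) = 65 + (-20) + (-95)
= -50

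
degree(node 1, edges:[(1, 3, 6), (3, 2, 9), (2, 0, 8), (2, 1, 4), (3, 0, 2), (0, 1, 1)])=incident: (1,3), (2,1), (0,1)
= 3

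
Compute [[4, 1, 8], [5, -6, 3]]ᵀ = [[4, 5], [1, -6], [8, 3]]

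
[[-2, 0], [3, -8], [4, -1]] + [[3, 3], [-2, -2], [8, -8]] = [[1, 3], [1, -10], [12, -9]]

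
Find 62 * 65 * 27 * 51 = 5549310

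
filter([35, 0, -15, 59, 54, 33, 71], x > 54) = [59, 71]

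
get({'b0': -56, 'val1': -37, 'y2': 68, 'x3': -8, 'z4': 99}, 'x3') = -8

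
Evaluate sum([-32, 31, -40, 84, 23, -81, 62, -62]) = (-32) + 31 + (-40) + 84 + 23 + (-81) + 62 + (-62)
= -15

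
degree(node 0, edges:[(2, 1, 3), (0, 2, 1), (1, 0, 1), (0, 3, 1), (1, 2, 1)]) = incident: (0,2), (1,0), (0,3)
= 3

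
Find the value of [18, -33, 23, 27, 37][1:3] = [-33, 23]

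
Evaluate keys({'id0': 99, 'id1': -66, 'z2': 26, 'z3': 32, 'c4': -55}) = ['id0', 'id1', 'z2', 'z3', 'c4']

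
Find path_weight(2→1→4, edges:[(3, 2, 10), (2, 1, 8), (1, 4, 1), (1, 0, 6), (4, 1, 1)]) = 9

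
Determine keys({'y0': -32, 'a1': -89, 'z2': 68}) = ['y0', 'a1', 'z2']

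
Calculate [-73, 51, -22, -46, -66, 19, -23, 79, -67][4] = -66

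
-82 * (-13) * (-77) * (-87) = 7141134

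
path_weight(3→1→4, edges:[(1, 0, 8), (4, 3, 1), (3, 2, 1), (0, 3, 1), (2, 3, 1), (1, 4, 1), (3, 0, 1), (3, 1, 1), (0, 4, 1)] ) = w(3→1)=1 + w(1→4)=1
= 2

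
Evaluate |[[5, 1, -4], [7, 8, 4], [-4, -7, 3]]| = (1)*(5)*det([[8, 4], [-7, 3]]) + (-1)*(1)*det([[7, 4], [-4, 3]]) + (1)*(-4)*det([[7, 8], [-4, -7]])
= 260 + -37 + 68
= 291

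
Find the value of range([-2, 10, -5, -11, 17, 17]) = 28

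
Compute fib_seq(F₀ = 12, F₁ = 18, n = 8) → [12, 18, 30, 48, 78, 126, 204, 330]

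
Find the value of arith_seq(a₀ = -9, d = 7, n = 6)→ a_0 = -9 + 0*7 = -9
a_1 = -9 + 1*7 = -2
a_2 = -9 + 2*7 = 5
...
= [-9, -2, 5, 12, 19, 26]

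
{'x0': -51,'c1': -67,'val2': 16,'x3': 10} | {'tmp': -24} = {'x0': -51, 'c1': -67, 'val2': 16, 'x3': 10, 'tmp': -24}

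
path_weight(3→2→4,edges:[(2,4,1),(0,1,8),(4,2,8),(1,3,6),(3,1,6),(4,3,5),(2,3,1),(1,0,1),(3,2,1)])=2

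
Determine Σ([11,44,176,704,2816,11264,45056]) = 60071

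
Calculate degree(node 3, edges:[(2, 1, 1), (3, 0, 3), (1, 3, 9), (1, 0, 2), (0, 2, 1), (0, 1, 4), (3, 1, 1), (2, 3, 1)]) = 4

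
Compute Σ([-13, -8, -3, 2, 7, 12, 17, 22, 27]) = 63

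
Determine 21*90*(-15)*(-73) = 2069550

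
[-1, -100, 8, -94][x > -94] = [-1, 8]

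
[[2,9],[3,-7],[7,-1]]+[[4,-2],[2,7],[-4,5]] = [[6, 7], [5, 0], [3, 4]]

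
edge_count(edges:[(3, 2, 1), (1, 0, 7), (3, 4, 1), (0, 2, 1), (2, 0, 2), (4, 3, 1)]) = 6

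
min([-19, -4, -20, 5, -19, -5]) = -20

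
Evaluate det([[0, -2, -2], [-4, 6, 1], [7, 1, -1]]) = (1)*(0)*det([[6, 1], [1, -1]]) + (-1)*(-2)*det([[-4, 1], [7, -1]]) + (1)*(-2)*det([[-4, 6], [7, 1]])
= 0 + -6 + 92
= 86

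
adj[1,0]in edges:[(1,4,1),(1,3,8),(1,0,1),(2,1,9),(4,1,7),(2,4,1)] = 1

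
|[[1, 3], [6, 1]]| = -17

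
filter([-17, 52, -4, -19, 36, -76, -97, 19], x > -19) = [-17, 52, -4, 36, 19]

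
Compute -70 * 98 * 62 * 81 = -34450920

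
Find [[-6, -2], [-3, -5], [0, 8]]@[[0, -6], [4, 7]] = [[-8, 22], [-20, -17], [32, 56]]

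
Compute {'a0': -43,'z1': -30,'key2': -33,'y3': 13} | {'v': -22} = {'a0': -43, 'z1': -30, 'key2': -33, 'y3': 13, 'v': -22}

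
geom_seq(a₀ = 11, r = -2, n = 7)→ a_0 = 11*(-2)^0 = 11
a_1 = 11*(-2)^1 = -22
a_2 = 11*(-2)^2 = 44
...
= [11, -22, 44, -88, 176, -352, 704]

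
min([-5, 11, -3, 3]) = -5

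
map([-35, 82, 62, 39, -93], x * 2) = -35*2=-70, 82*2=164, 62*2=124, 39*2=78, -93*2=-186
= [-70, 164, 124, 78, -186]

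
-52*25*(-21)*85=2320500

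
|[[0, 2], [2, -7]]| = -4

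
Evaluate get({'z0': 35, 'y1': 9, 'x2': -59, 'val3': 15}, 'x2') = -59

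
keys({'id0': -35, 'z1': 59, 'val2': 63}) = ['id0', 'z1', 'val2']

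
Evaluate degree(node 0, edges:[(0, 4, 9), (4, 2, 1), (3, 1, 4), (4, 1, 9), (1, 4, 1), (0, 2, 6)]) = 2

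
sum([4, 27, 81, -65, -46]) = 4 + 27 + 81 + (-65) + (-46)
= 1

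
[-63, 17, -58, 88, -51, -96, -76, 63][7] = 63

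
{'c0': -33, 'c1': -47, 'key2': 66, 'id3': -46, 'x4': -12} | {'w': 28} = {'c0': -33, 'c1': -47, 'key2': 66, 'id3': -46, 'x4': -12, 'w': 28}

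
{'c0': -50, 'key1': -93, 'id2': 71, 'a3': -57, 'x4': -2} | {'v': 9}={'c0': -50, 'key1': -93, 'id2': 71, 'a3': -57, 'x4': -2, 'v': 9}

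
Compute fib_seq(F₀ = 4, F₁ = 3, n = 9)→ F_2 = F_1 + F_0 = 7
F_3 = F_2 + F_1 = 10
F_4 = F_3 + F_2 = 17
...
= [4, 3, 7, 10, 17, 27, 44, 71, 115]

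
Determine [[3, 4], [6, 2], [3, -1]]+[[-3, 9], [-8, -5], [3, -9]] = [[0, 13], [-2, -3], [6, -10]]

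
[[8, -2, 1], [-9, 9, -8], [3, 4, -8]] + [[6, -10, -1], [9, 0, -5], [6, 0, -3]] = [[14, -12, 0], [0, 9, -13], [9, 4, -11]]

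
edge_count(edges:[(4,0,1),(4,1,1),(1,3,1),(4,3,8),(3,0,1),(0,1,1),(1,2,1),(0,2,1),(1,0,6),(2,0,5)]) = 10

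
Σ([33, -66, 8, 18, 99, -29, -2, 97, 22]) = 33 + (-66) + 8 + 18 + 99 + (-29) + (-2) + 97 + 22
= 180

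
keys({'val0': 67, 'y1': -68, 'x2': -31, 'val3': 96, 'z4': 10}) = ['val0', 'y1', 'x2', 'val3', 'z4']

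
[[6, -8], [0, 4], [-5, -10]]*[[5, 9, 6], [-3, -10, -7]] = C[0][0] = (6)*(5) + (-8)*(-3) = 54
C[0][1] = (6)*(9) + (-8)*(-10) = 134
C[0][2] = (6)*(6) + (-8)*(-7) = 92
C[1][0] = (0)*(5) + (4)*(-3) = -12
C[1][1] = (0)*(9) + (4)*(-10) = -40
C[1][2] = (0)*(6) + (4)*(-7) = -28
... (3 more cells)
= [[54, 134, 92], [-12, -40, -28], [5, 55, 40]]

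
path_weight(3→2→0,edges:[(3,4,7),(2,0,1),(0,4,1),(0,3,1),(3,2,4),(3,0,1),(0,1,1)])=5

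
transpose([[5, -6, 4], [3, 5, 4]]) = [[5, 3], [-6, 5], [4, 4]]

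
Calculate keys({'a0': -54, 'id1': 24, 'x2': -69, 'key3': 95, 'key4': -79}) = ['a0', 'id1', 'x2', 'key3', 'key4']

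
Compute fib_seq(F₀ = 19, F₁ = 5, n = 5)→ F_2 = F_1 + F_0 = 24
F_3 = F_2 + F_1 = 29
F_4 = F_3 + F_2 = 53
= [19, 5, 24, 29, 53]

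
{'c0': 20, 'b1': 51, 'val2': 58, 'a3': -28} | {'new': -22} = {'c0': 20, 'b1': 51, 'val2': 58, 'a3': -28, 'new': -22}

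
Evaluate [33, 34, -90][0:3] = [33, 34, -90]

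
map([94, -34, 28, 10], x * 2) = [188, -68, 56, 20]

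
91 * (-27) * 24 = -58968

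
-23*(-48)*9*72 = 715392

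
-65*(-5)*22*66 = 471900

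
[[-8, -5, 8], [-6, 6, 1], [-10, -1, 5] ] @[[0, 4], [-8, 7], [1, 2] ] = C[0][0] = (-8)*(0) + (-5)*(-8) + (8)*(1) = 48
C[0][1] = (-8)*(4) + (-5)*(7) + (8)*(2) = -51
C[1][0] = (-6)*(0) + (6)*(-8) + (1)*(1) = -47
C[1][1] = (-6)*(4) + (6)*(7) + (1)*(2) = 20
C[2][0] = (-10)*(0) + (-1)*(-8) + (5)*(1) = 13
C[2][1] = (-10)*(4) + (-1)*(7) + (5)*(2) = -37
= [[48, -51], [-47, 20], [13, -37]]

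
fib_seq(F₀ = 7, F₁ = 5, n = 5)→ [7, 5, 12, 17, 29]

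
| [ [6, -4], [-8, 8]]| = 16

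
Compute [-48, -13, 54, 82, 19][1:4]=[-13, 54, 82]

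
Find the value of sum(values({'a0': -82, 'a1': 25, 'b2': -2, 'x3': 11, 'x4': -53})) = -101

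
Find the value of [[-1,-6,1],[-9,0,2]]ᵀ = [[-1, -9], [-6, 0], [1, 2]]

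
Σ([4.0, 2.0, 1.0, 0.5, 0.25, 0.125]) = 7.875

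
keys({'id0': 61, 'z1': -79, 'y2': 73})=['id0', 'z1', 'y2']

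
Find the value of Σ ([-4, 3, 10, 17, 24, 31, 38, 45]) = 164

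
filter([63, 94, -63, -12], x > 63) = [94]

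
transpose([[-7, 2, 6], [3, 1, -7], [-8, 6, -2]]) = [[-7, 3, -8], [2, 1, 6], [6, -7, -2]]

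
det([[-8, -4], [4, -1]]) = (-8)*(-1) - (-4)*(4)
= 24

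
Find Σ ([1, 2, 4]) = 7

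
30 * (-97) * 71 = -206610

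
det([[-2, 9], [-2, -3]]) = (-2)*(-3) - (9)*(-2)
= 24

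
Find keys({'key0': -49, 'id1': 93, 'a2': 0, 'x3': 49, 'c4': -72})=['key0', 'id1', 'a2', 'x3', 'c4']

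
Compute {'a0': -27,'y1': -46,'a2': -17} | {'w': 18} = {'a0': -27, 'y1': -46, 'a2': -17, 'w': 18}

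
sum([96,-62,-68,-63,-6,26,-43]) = -120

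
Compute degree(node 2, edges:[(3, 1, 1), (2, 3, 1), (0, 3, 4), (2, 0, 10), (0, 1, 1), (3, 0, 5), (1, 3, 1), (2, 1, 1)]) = 3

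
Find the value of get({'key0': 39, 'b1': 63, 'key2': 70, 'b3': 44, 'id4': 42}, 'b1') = 63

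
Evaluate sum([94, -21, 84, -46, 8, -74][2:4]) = slice → [84, -46]
84 + (-46)
= 38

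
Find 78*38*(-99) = -293436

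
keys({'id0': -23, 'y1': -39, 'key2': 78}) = ['id0', 'y1', 'key2']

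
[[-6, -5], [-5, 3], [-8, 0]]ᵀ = [[-6, -5, -8], [-5, 3, 0]]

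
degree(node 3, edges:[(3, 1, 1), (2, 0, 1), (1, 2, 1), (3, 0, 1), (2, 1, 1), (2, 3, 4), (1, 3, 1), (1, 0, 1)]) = 4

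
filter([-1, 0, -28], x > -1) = [0]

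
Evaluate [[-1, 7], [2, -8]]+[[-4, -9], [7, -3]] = [[-5, -2], [9, -11]]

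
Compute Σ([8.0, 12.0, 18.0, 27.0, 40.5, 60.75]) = 166.25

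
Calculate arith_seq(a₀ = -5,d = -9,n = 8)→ a_0 = -5 + 0*-9 = -5
a_1 = -5 + 1*-9 = -14
a_2 = -5 + 2*-9 = -23
...
= [-5, -14, -23, -32, -41, -50, -59, -68]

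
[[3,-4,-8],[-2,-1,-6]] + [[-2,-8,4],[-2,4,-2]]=[[1, -12, -4], [-4, 3, -8]]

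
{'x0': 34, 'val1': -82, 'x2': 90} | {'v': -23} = {'x0': 34, 'val1': -82, 'x2': 90, 'v': -23}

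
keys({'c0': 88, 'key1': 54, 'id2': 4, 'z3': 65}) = ['c0', 'key1', 'id2', 'z3']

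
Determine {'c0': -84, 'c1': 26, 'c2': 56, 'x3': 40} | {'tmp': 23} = {'c0': -84, 'c1': 26, 'c2': 56, 'x3': 40, 'tmp': 23}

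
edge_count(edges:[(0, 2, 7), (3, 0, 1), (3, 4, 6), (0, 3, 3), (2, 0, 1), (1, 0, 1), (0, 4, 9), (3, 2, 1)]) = 8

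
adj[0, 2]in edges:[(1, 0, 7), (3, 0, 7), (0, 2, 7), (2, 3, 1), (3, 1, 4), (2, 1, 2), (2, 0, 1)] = 7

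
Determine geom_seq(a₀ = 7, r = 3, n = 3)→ a_0 = 7*3^0 = 7
a_1 = 7*3^1 = 21
a_2 = 7*3^2 = 63
= [7, 21, 63]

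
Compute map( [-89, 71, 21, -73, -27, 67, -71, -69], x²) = [7921, 5041, 441, 5329, 729, 4489, 5041, 4761]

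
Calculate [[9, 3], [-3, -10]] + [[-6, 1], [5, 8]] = [[3, 4], [2, -2]]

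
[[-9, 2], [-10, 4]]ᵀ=[[-9, -10], [2, 4]]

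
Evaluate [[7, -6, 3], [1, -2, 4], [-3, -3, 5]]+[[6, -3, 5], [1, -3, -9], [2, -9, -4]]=[[13, -9, 8], [2, -5, -5], [-1, -12, 1]]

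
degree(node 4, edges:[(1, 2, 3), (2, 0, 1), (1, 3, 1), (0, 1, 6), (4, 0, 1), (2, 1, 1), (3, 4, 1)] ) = 2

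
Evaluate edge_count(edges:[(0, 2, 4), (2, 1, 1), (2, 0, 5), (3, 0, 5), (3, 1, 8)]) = 5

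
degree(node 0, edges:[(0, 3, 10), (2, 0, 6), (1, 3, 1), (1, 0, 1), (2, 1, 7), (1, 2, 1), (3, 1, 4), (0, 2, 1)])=incident: (0,3), (2,0), (1,0), (0,2)
= 4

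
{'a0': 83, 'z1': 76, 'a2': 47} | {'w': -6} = {'a0': 83, 'z1': 76, 'a2': 47, 'w': -6}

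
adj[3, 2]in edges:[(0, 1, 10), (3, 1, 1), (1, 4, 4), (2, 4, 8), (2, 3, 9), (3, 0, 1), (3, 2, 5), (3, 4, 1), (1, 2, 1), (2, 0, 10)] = 5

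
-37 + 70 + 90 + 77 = 200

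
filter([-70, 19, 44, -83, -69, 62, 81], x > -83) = keep x where x > -83: -70✓, 19✓, 44✓, -83✗, -69✓, 62✓, 81✓
= [-70, 19, 44, -69, 62, 81]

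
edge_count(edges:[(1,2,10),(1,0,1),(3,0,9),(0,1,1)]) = 4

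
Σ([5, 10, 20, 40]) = 5 + 10 + 20 + 40
= 75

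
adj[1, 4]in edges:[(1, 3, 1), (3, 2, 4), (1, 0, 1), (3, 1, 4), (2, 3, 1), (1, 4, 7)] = 7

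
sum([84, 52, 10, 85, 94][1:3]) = 62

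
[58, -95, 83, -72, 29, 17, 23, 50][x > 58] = [83]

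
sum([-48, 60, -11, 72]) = (-48) + 60 + (-11) + 72
= 73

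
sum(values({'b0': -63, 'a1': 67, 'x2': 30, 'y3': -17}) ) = (-63) + 67 + 30 + (-17)
= 17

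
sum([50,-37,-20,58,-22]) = 50 + (-37) + (-20) + 58 + (-22)
= 29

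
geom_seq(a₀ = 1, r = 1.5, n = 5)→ [1.0, 1.5, 2.25, 3.375, 5.0625]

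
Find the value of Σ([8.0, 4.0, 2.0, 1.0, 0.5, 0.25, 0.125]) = 15.875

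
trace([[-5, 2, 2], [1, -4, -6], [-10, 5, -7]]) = diagonal: (-5) + (-4) + (-7)
= -16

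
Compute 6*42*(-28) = -7056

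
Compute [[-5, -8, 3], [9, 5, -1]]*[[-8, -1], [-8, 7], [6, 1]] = C[0][0] = (-5)*(-8) + (-8)*(-8) + (3)*(6) = 122
C[0][1] = (-5)*(-1) + (-8)*(7) + (3)*(1) = -48
C[1][0] = (9)*(-8) + (5)*(-8) + (-1)*(6) = -118
C[1][1] = (9)*(-1) + (5)*(7) + (-1)*(1) = 25
= [[122, -48], [-118, 25]]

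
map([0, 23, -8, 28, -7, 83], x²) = (0)²=0, (23)²=529, (-8)²=64, (28)²=784, (-7)²=49, (83)²=6889
= [0, 529, 64, 784, 49, 6889]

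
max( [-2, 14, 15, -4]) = 15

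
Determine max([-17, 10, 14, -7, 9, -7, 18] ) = 18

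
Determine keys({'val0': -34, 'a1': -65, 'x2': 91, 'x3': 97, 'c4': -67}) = ['val0', 'a1', 'x2', 'x3', 'c4']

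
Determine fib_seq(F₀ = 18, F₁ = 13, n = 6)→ [18, 13, 31, 44, 75, 119]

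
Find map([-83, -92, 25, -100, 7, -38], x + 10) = -83+10=-73, -92+10=-82, 25+10=35, -100+10=-90, 7+10=17, -38+10=-28
= [-73, -82, 35, -90, 17, -28]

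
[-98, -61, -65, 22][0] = -98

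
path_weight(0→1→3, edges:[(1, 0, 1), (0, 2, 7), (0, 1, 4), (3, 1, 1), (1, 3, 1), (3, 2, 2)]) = w(0→1)=4 + w(1→3)=1
= 5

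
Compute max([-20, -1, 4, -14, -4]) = 4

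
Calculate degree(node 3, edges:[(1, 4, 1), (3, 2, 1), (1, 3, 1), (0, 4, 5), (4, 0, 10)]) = incident: (3,2), (1,3)
= 2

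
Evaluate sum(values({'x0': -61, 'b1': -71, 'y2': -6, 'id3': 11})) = -127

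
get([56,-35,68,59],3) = 59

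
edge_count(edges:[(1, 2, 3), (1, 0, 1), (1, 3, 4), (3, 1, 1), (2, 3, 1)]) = 5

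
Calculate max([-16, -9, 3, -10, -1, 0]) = 3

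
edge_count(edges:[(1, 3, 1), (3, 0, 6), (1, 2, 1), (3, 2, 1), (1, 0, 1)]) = 5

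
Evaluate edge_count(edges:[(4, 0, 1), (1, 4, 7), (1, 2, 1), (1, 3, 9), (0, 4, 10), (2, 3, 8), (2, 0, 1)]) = 7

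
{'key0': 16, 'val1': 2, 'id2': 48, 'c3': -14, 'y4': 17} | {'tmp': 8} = {'key0': 16, 'val1': 2, 'id2': 48, 'c3': -14, 'y4': 17, 'tmp': 8}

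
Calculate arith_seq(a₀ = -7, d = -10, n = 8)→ a_0 = -7 + 0*-10 = -7
a_1 = -7 + 1*-10 = -17
a_2 = -7 + 2*-10 = -27
...
= [-7, -17, -27, -37, -47, -57, -67, -77]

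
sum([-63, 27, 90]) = 54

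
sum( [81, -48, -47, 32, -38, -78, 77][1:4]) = slice → [-48, -47, 32]
(-48) + (-47) + 32
= -63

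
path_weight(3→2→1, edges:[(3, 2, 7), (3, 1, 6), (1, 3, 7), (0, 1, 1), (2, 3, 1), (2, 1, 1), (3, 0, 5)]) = w(3→2)=7 + w(2→1)=1
= 8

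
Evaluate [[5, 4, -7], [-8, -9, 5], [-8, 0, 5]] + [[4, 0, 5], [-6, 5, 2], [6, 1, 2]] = [[9, 4, -2], [-14, -4, 7], [-2, 1, 7]]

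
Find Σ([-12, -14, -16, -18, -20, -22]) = -102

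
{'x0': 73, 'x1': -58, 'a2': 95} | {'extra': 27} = {'x0': 73, 'x1': -58, 'a2': 95, 'extra': 27}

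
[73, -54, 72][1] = -54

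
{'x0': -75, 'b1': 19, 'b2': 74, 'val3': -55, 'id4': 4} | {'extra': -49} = {'x0': -75, 'b1': 19, 'b2': 74, 'val3': -55, 'id4': 4, 'extra': -49}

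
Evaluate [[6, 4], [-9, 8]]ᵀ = [[6, -9], [4, 8]]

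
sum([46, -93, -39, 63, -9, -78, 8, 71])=-31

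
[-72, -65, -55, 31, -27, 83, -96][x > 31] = keep x where x > 31: -72✗, -65✗, -55✗, 31✗, -27✗, 83✓, -96✗
= [83]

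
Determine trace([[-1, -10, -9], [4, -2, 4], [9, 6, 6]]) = 3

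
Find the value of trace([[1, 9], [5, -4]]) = diagonal: 1 + (-4)
= -3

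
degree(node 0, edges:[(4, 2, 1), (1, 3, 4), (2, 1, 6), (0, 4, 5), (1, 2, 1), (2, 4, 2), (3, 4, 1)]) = 1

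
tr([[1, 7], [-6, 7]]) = 8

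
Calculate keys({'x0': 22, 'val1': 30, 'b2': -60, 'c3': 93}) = ['x0', 'val1', 'b2', 'c3']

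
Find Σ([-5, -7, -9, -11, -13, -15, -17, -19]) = -96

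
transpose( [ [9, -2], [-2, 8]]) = [[9, -2], [-2, 8]]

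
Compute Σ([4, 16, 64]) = 4 + 16 + 64
= 84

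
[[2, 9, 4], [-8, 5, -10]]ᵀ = [[2, -8], [9, 5], [4, -10]]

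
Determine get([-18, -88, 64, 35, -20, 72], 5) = 72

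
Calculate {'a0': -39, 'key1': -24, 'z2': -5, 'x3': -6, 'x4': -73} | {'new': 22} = {'a0': -39, 'key1': -24, 'z2': -5, 'x3': -6, 'x4': -73, 'new': 22}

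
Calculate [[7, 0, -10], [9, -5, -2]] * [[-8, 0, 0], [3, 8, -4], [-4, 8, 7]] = C[0][0] = (7)*(-8) + (0)*(3) + (-10)*(-4) = -16
C[0][1] = (7)*(0) + (0)*(8) + (-10)*(8) = -80
C[0][2] = (7)*(0) + (0)*(-4) + (-10)*(7) = -70
C[1][0] = (9)*(-8) + (-5)*(3) + (-2)*(-4) = -79
C[1][1] = (9)*(0) + (-5)*(8) + (-2)*(8) = -56
C[1][2] = (9)*(0) + (-5)*(-4) + (-2)*(7) = 6
= [[-16, -80, -70], [-79, -56, 6]]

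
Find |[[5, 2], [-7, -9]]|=(5)*(-9) - (2)*(-7)
= -31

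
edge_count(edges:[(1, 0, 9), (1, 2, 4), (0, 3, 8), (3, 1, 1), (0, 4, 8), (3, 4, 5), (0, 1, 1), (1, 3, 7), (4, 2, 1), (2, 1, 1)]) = 10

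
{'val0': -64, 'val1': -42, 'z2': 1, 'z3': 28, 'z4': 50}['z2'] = 1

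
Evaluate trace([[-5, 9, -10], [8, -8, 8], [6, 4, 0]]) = diagonal: (-5) + (-8) + 0
= -13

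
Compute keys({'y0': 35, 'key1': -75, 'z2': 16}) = ['y0', 'key1', 'z2']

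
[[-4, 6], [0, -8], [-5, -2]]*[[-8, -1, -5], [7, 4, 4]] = C[0][0] = (-4)*(-8) + (6)*(7) = 74
C[0][1] = (-4)*(-1) + (6)*(4) = 28
C[0][2] = (-4)*(-5) + (6)*(4) = 44
C[1][0] = (0)*(-8) + (-8)*(7) = -56
C[1][1] = (0)*(-1) + (-8)*(4) = -32
C[1][2] = (0)*(-5) + (-8)*(4) = -32
... (3 more cells)
= [[74, 28, 44], [-56, -32, -32], [26, -3, 17]]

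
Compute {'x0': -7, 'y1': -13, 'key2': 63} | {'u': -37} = {'x0': -7, 'y1': -13, 'key2': 63, 'u': -37}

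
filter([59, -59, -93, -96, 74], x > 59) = keep x where x > 59: 59✗, -59✗, -93✗, -96✗, 74✓
= [74]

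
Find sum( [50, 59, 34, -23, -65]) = 50 + 59 + 34 + (-23) + (-65)
= 55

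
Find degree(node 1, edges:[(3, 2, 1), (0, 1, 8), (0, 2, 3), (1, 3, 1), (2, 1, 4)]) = 3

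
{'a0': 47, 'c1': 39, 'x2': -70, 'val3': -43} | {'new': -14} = {'a0': 47, 'c1': 39, 'x2': -70, 'val3': -43, 'new': -14}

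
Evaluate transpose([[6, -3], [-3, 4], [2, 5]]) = [[6, -3, 2], [-3, 4, 5]]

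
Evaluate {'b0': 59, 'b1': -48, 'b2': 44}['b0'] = 59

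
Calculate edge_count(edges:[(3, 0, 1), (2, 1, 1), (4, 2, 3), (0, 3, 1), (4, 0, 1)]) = 5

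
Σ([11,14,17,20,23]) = 85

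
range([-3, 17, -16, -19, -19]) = 36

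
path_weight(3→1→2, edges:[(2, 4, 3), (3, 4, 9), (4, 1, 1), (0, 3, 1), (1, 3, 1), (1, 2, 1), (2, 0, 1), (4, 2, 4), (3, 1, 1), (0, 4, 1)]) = 2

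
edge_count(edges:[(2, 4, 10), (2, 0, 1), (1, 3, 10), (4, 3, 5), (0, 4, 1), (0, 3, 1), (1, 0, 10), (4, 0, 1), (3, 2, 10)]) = 9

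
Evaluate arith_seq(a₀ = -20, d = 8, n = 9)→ [-20, -12, -4, 4, 12, 20, 28, 36, 44]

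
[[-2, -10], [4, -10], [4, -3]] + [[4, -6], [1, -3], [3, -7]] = [[2, -16], [5, -13], [7, -10]]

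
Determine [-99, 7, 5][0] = -99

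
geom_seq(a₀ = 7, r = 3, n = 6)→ [7, 21, 63, 189, 567, 1701]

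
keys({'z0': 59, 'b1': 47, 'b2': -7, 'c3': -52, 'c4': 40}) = ['z0', 'b1', 'b2', 'c3', 'c4']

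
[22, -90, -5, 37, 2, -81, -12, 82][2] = -5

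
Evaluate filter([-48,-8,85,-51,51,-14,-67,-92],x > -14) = [-8, 85, 51]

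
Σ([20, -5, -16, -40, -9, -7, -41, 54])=20 + (-5) + (-16) + (-40) + (-9) + (-7) + (-41) + 54
= -44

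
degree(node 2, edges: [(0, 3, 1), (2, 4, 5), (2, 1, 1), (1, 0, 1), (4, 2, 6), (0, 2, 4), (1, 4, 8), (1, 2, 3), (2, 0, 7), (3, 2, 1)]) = incident: (2,4), (2,1), (4,2), (0,2), (1,2), (2,0), (3,2)
= 7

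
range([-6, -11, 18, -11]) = 29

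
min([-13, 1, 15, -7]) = -13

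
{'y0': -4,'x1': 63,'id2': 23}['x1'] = 63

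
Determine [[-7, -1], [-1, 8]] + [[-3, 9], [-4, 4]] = [[-10, 8], [-5, 12]]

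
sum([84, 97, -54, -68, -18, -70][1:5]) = slice → [97, -54, -68, -18]
97 + (-54) + (-68) + (-18)
= -43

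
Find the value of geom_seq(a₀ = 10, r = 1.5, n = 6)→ [10.0, 15.0, 22.5, 33.75, 50.625, 75.9375]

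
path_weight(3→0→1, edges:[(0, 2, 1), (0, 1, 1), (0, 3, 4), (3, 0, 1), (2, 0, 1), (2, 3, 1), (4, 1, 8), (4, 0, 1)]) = 2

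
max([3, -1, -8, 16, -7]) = 16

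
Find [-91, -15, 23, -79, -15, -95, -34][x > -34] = [-15, 23, -15]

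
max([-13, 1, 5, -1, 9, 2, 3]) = 9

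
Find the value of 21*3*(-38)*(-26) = 62244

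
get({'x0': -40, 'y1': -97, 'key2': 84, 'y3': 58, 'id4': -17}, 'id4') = -17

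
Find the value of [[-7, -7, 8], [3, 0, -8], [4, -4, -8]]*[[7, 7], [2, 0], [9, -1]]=C[0][0] = (-7)*(7) + (-7)*(2) + (8)*(9) = 9
C[0][1] = (-7)*(7) + (-7)*(0) + (8)*(-1) = -57
C[1][0] = (3)*(7) + (0)*(2) + (-8)*(9) = -51
C[1][1] = (3)*(7) + (0)*(0) + (-8)*(-1) = 29
C[2][0] = (4)*(7) + (-4)*(2) + (-8)*(9) = -52
C[2][1] = (4)*(7) + (-4)*(0) + (-8)*(-1) = 36
= [[9, -57], [-51, 29], [-52, 36]]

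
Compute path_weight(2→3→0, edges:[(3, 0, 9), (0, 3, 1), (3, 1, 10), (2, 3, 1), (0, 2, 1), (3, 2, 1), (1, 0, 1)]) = 10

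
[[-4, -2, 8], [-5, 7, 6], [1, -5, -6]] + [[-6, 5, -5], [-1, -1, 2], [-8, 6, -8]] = [[-10, 3, 3], [-6, 6, 8], [-7, 1, -14]]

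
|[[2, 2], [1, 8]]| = 14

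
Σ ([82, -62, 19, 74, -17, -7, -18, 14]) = 82 + (-62) + 19 + 74 + (-17) + (-7) + (-18) + 14
= 85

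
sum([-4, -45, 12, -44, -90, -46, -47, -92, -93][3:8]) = slice → [-44, -90, -46, -47, -92]
(-44) + (-90) + (-46) + (-47) + (-92)
= -319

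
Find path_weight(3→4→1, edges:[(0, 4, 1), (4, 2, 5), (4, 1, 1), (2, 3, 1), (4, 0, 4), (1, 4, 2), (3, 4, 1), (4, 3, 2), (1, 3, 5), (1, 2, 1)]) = 2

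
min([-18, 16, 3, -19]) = -19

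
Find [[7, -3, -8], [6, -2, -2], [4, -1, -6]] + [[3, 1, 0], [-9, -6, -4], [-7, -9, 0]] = [[10, -2, -8], [-3, -8, -6], [-3, -10, -6]]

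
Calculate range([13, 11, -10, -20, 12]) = 33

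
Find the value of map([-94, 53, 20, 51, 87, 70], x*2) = [-188, 106, 40, 102, 174, 140]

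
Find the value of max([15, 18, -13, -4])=18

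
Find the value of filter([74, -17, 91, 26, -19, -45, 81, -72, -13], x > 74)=keep x where x > 74: 74✗, -17✗, 91✓, 26✗, -19✗, -45✗, 81✓, -72✗, -13✗
= [91, 81]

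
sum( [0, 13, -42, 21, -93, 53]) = 0 + 13 + (-42) + 21 + (-93) + 53
= -48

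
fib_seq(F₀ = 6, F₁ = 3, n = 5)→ [6, 3, 9, 12, 21]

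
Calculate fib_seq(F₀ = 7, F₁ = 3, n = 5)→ [7, 3, 10, 13, 23]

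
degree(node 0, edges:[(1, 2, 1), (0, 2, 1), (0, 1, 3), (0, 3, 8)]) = incident: (0,2), (0,1), (0,3)
= 3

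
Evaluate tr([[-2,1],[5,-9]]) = diagonal: (-2) + (-9)
= -11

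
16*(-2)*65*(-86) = 178880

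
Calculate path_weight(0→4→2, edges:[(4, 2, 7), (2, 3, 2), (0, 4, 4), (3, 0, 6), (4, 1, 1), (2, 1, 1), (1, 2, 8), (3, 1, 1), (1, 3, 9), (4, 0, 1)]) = w(0→4)=4 + w(4→2)=7
= 11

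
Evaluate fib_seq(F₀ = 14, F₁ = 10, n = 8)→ F_2 = F_1 + F_0 = 24
F_3 = F_2 + F_1 = 34
F_4 = F_3 + F_2 = 58
...
= [14, 10, 24, 34, 58, 92, 150, 242]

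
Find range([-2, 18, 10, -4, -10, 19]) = 29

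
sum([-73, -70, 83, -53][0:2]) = slice → [-73, -70]
(-73) + (-70)
= -143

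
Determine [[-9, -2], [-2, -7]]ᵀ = [[-9, -2], [-2, -7]]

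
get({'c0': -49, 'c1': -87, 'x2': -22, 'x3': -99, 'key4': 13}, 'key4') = 13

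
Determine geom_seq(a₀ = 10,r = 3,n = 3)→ a_0 = 10*3^0 = 10
a_1 = 10*3^1 = 30
a_2 = 10*3^2 = 90
= [10, 30, 90]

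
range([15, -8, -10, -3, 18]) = 28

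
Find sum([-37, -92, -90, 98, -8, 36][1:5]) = slice → [-92, -90, 98, -8]
(-92) + (-90) + 98 + (-8)
= -92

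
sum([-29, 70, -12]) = 29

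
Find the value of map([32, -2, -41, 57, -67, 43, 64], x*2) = 32*2=64, -2*2=-4, -41*2=-82, 57*2=114, -67*2=-134, 43*2=86, 64*2=128
= [64, -4, -82, 114, -134, 86, 128]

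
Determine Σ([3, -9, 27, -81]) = 3 + -9 + 27 + -81
= -60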